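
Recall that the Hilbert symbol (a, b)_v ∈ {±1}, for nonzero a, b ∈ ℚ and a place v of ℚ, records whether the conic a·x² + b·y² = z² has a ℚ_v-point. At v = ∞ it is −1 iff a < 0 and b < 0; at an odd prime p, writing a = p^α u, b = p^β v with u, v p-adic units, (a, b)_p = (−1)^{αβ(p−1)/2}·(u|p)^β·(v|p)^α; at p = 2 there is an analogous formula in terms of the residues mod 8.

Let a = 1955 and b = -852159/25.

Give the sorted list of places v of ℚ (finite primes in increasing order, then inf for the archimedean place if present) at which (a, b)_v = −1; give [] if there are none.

[3, 11, 17, 23]

Mod squares: a ≡ 1955, b ≡ -17391. Check v ∈ {∞, 2, 3, 5, 7, 11, 17, 23, 31}.
v=17: a=17^1·(≡13), b=17^1·(≡5) mod 17; (13|17)=+1, (5|17)=-1; (−1)^{1·1·8}·(+1)^1·(-1)^1 = -1.
v=7: a=7^0·(≡2), b=7^2·(≡1) mod 7; (2|7)=+1, (1|7)=+1; (−1)^{0·2·3}·(+1)^2·(+1)^0 = +1.
v=11: a=11^0·(≡8), b=11^1·(≡5) mod 11; (8|11)=-1, (5|11)=+1; (−1)^{0·1·5}·(-1)^1·(+1)^0 = -1.
v=5: a=5^1·(≡1), b=5^-2·(≡1) mod 5; (1|5)=+1, (1|5)=+1; (−1)^{1·-2·2}·(+1)^-2·(+1)^1 = +1.
v=31: a=31^0·(≡2), b=31^1·(≡9) mod 31; (2|31)=+1, (9|31)=+1; (−1)^{0·1·15}·(+1)^1·(+1)^0 = +1.
v=2: v_2(a)=0, v_2(b)=0; units ≡ 3, 1 (mod 8); ε·ε+αω+βω = 1·0+0·0+0·1 ≡ 0  ⇒  (a,b)_2 = +1.
v=23: a=23^1·(≡16), b=23^0·(≡7) mod 23; (16|23)=+1, (7|23)=-1; (−1)^{1·0·11}·(+1)^0·(-1)^1 = -1.
v=3: a=3^0·(≡2), b=3^1·(≡2) mod 3; (2|3)=-1, (2|3)=-1; (−1)^{0·1·1}·(-1)^1·(-1)^0 = -1.
v=∞: 1955 > 0 and -17391 < 0  ⇒  (a,b)_∞ = +1.
(1955, -17391 / ℚ) ramifies at {3, 11, 17, 23}: a division algebra.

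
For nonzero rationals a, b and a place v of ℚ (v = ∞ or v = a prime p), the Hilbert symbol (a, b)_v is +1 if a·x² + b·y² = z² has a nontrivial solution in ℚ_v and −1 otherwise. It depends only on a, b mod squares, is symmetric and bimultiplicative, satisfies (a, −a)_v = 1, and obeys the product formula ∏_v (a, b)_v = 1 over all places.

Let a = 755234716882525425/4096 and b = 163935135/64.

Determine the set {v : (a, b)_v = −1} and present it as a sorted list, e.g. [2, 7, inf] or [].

(a, b) ≡ (17, 371735) mod (ℚ^×)²; places V = {2, 3, 5, 7, 13, 17, 19, 43, ∞}.
(a,b)_3: α=8, u≡2; β=2, v≡2 (mod 3); (2|3)=-1, (2|3)=-1; sign (−1)^0·-1^2·-1^8 = +1.
(a,b)_7: α=4, u≡5; β=3, v≡6 (mod 7); (5|7)=-1, (6|7)=-1; sign (−1)^0·-1^3·-1^4 = -1.
(a,b)_5: α=2, u≡2; β=1, v≡3 (mod 5); (2|5)=-1, (3|5)=-1; sign (−1)^0·-1^1·-1^2 = -1.
(a,b)_13: α=2, u≡4; β=1, v≡8 (mod 13); (4|13)=+1, (8|13)=-1; sign (−1)^0·+1^1·-1^2 = +1.
(a,b)_17: α=1, u≡2; β=0, v≡16 (mod 17); (2|17)=+1, (16|17)=+1; sign (−1)^0·+1^0·+1^1 = +1.
(a,b)_19: α=2, u≡4; β=1, v≡8 (mod 19); (4|19)=+1, (8|19)=-1; sign (−1)^0·+1^1·-1^2 = +1.
(a,b)_2: α=-12, β=-6; u≡1, v≡7 (mod 8); ε(u)ε(v)=0·1, αω(v)=-12·0, βω(u)=-6·0; sum ≡ 0  ⇒  +1.
(a,b)_∞: sgn(17)=+, sgn(371735)=+, so +1.
(a,b)_43: α=2, u≡36; β=1, v≡42 (mod 43); (36|43)=+1, (42|43)=-1; sign (−1)^0·+1^1·-1^2 = +1.
|Ram(17, 371735)| = 2, even; anisotropic at {5, 7}.

[5, 7]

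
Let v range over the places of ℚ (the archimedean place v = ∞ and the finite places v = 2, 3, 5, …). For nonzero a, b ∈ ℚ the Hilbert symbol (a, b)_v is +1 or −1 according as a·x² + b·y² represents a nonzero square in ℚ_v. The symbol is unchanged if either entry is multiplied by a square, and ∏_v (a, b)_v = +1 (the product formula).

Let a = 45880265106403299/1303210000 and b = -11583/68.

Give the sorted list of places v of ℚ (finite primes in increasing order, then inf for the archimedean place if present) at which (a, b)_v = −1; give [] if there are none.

(a, b) ≡ (34891, -2431) mod (ℚ^×)²; places V = {2, 3, 5, 11, 13, 17, 19, 23, 37, 41, ∞}.
(a,b)_41: α=1, u≡21; β=0, v≡22 (mod 41); (21|41)=+1, (22|41)=-1; sign (−1)^0·+1^0·-1^1 = -1.
(a,b)_23: α=1, u≡7; β=0, v≡14 (mod 23); (7|23)=-1, (14|23)=-1; sign (−1)^0·-1^0·-1^1 = -1.
(a,b)_11: α=4, u≡2; β=1, v≡7 (mod 11); (2|11)=-1, (7|11)=-1; sign (−1)^0·-1^1·-1^4 = -1.
(a,b)_19: α=-4, u≡9; β=0, v≡11 (mod 19); (9|19)=+1, (11|19)=+1; sign (−1)^0·+1^0·+1^-4 = +1.
(a,b)_17: α=0, u≡11; β=-1, v≡7 (mod 17); (11|17)=-1, (7|17)=-1; sign (−1)^0·-1^-1·-1^0 = -1.
(a,b)_13: α=2, u≡10; β=1, v≡2 (mod 13); (10|13)=+1, (2|13)=-1; sign (−1)^0·+1^1·-1^2 = +1.
(a,b)_5: α=-4, u≡4; β=0, v≡4 (mod 5); (4|5)=+1, (4|5)=+1; sign (−1)^0·+1^0·+1^-4 = +1.
(a,b)_37: α=1, u≡35; β=0, v≡25 (mod 37); (35|37)=-1, (25|37)=+1; sign (−1)^0·-1^0·+1^1 = +1.
(a,b)_2: α=-4, β=-2; u≡3, v≡1 (mod 8); ε(u)ε(v)=1·0, αω(v)=-4·0, βω(u)=-2·1; sum ≡ 0  ⇒  +1.
(a,b)_∞: sgn(34891)=+, sgn(-2431)=−, so +1.
(a,b)_3: α=12, u≡1; β=4, v≡2 (mod 3); (1|3)=+1, (2|3)=-1; sign (−1)^0·+1^4·-1^12 = +1.
(34891, -2431 / ℚ) ramifies at {11, 17, 23, 41}: a division algebra.

[11, 17, 23, 41]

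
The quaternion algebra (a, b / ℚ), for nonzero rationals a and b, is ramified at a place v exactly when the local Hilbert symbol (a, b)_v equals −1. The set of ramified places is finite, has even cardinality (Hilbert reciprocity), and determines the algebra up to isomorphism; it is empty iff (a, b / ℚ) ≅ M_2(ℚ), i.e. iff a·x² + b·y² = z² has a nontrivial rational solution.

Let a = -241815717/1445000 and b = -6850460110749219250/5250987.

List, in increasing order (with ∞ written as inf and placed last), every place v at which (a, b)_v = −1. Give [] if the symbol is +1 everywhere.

Mod squares: a ≡ -444106, b ≡ -3856710. Check v ∈ {∞, 2, 3, 5, 7, 11, 13, 17, 19, 29, 31, 47}.
v=11: a=11^2·(≡2), b=11^3·(≡9) mod 11; (2|11)=-1, (9|11)=+1; (−1)^{2·3·5}·(-1)^3·(+1)^2 = -1.
v=7: a=7^0·(≡1), b=7^-4·(≡5) mod 7; (1|7)=+1, (5|7)=-1; (−1)^{0·-4·3}·(+1)^-4·(-1)^0 = +1.
v=31: a=31^1·(≡13), b=31^1·(≡13) mod 31; (13|31)=-1, (13|31)=-1; (−1)^{1·1·15}·(-1)^1·(-1)^1 = -1.
v=29: a=29^1·(≡11), b=29^1·(≡28) mod 29; (11|29)=-1, (28|29)=+1; (−1)^{1·1·14}·(-1)^1·(+1)^1 = -1.
v=2: v_2(a)=-3, v_2(b)=1; units ≡ 3, 5 (mod 8); ε·ε+αω+βω = 1·0+-3·1+1·1 ≡ 0  ⇒  (a,b)_2 = +1.
v=5: a=5^-4·(≡4), b=5^3·(≡3) mod 5; (4|5)=+1, (3|5)=-1; (−1)^{-4·3·2}·(+1)^3·(-1)^-4 = +1.
v=19: a=19^1·(≡18), b=19^2·(≡11) mod 19; (18|19)=-1, (11|19)=+1; (−1)^{1·2·9}·(-1)^2·(+1)^1 = +1.
v=13: a=13^1·(≡8), b=13^1·(≡12) mod 13; (8|13)=-1, (12|13)=+1; (−1)^{1·1·6}·(-1)^1·(+1)^1 = -1.
v=∞: -444106 < 0 and -3856710 < 0  ⇒  (a,b)_∞ = -1.
v=3: a=3^2·(≡2), b=3^-7·(≡2) mod 3; (2|3)=-1, (2|3)=-1; (−1)^{2·-7·1}·(-1)^-7·(-1)^2 = -1.
v=17: a=17^-2·(≡9), b=17^0·(≡12) mod 17; (9|17)=+1, (12|17)=-1; (−1)^{-2·0·8}·(+1)^0·(-1)^-2 = +1.
v=47: a=47^0·(≡29), b=47^4·(≡24) mod 47; (29|47)=-1, (24|47)=+1; (−1)^{0·4·23}·(-1)^4·(+1)^0 = +1.
|Ram(-444106, -3856710)| = 6, even; anisotropic at {3, 11, 13, 29, 31, ∞}.

[3, 11, 13, 29, 31, inf]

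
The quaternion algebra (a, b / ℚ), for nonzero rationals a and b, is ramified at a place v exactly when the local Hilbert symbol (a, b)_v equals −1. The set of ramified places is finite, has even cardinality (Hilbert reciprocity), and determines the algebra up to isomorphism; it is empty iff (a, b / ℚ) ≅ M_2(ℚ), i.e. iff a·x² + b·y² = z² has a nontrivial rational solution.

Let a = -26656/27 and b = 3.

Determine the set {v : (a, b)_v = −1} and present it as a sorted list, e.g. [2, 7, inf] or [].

[2, 17]

(a, b) ≡ (-102, 3) mod (ℚ^×)²; places V = {2, 3, 7, 17, ∞}.
(a,b)_7: α=2, u≡5; β=0, v≡3 (mod 7); (5|7)=-1, (3|7)=-1; sign (−1)^0·-1^0·-1^2 = +1.
(a,b)_3: α=-3, u≡2; β=1, v≡1 (mod 3); (2|3)=-1, (1|3)=+1; sign (−1)^1·-1^1·+1^-3 = +1.
(a,b)_∞: sgn(-102)=−, sgn(3)=+, so +1.
(a,b)_2: α=5, β=0; u≡5, v≡3 (mod 8); ε(u)ε(v)=0·1, αω(v)=5·1, βω(u)=0·1; sum ≡ 1  ⇒  -1.
(a,b)_17: α=1, u≡3; β=0, v≡3 (mod 17); (3|17)=-1, (3|17)=-1; sign (−1)^0·-1^0·-1^1 = -1.
(-102, 3 / ℚ) ramifies at {2, 17}: a division algebra.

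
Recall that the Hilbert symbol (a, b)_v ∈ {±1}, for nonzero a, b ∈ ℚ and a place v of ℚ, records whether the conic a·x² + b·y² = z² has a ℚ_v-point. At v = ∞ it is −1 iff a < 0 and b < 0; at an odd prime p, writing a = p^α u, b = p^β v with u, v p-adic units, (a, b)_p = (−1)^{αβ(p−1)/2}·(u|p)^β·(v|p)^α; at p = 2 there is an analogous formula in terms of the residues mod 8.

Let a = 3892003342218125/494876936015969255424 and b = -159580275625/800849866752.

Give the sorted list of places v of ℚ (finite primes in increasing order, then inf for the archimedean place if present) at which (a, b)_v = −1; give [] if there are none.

Mod squares: a ≡ 29, b ≡ -3. Check v ∈ {∞, 2, 3, 5, 13, 19, 23, 29}.
v=23: a=23^-4·(≡13), b=23^-2·(≡7) mod 23; (13|23)=+1, (7|23)=-1; (−1)^{-4·-2·11}·(+1)^-2·(-1)^-4 = +1.
v=29: a=29^7·(≡20), b=29^4·(≡11) mod 29; (20|29)=+1, (11|29)=-1; (−1)^{7·4·14}·(+1)^4·(-1)^7 = -1.
v=19: a=19^2·(≡13), b=19^2·(≡7) mod 19; (13|19)=-1, (7|19)=+1; (−1)^{2·2·9}·(-1)^2·(+1)^2 = +1.
v=5: a=5^4·(≡1), b=5^4·(≡2) mod 5; (1|5)=+1, (2|5)=-1; (−1)^{4·4·2}·(+1)^4·(-1)^4 = +1.
v=∞: 29 > 0 and -3 < 0  ⇒  (a,b)_∞ = +1.
v=13: a=13^-4·(≡10), b=13^-2·(≡9) mod 13; (10|13)=+1, (9|13)=+1; (−1)^{-4·-2·6}·(+1)^-2·(+1)^-4 = +1.
v=2: v_2(a)=-20, v_2(b)=-12; units ≡ 5, 5 (mod 8); ε·ε+αω+βω = 0·0+-20·1+-12·1 ≡ 0  ⇒  (a,b)_2 = +1.
v=3: a=3^-10·(≡2), b=3^-7·(≡2) mod 3; (2|3)=-1, (2|3)=-1; (−1)^{-10·-7·1}·(-1)^-7·(-1)^-10 = -1.
|Ram(29, -3)| = 2, even; anisotropic at {3, 29}.

[3, 29]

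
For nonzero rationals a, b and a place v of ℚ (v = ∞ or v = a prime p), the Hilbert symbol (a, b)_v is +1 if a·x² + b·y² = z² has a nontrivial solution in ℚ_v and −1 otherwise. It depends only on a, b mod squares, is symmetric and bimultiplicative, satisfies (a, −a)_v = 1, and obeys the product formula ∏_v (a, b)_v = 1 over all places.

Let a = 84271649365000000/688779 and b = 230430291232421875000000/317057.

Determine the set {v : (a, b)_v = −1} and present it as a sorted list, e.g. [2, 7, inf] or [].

[2, 7, 17, 29]

(a, b) ≡ (7735, 224315) mod (ℚ^×)²; places V = {2, 3, 5, 7, 13, 17, 23, 29, 37, ∞}.
(a,b)_7: α=-1, u≡3; β=1, v≡3 (mod 7); (3|7)=-1, (3|7)=-1; sign (−1)^1·-1^1·-1^-1 = -1.
(a,b)_13: α=-1, u≡9; β=-1, v≡10 (mod 13); (9|13)=+1, (10|13)=+1; sign (−1)^0·+1^-1·+1^-1 = +1.
(a,b)_29: α=-2, u≡11; β=-3, v≡18 (mod 29); (11|29)=-1, (18|29)=-1; sign (−1)^0·-1^-3·-1^-2 = -1.
(a,b)_2: α=6, β=6; u≡7, v≡3 (mod 8); ε(u)ε(v)=1·1, αω(v)=6·1, βω(u)=6·0; sum ≡ 1  ⇒  -1.
(a,b)_∞: sgn(7735)=+, sgn(224315)=+, so +1.
(a,b)_37: α=4, u≡22; β=4, v≡21 (mod 37); (22|37)=-1, (21|37)=+1; sign (−1)^0·-1^4·+1^4 = +1.
(a,b)_3: α=-2, u≡1; β=0, v≡2 (mod 3); (1|3)=+1, (2|3)=-1; sign (−1)^0·+1^0·-1^-2 = +1.
(a,b)_17: α=1, u≡2; β=1, v≡3 (mod 17); (2|17)=+1, (3|17)=-1; sign (−1)^0·+1^1·-1^1 = -1.
(a,b)_23: α=2, u≡11; β=2, v≡10 (mod 23); (11|23)=-1, (10|23)=-1; sign (−1)^0·-1^2·-1^2 = +1.
(a,b)_5: α=7, u≡3; β=15, v≡2 (mod 5); (3|5)=-1, (2|5)=-1; sign (−1)^0·-1^15·-1^7 = +1.
Ram(7735, 224315) = {2, 7, 17, 29}; no ℚ_2-point on the conic.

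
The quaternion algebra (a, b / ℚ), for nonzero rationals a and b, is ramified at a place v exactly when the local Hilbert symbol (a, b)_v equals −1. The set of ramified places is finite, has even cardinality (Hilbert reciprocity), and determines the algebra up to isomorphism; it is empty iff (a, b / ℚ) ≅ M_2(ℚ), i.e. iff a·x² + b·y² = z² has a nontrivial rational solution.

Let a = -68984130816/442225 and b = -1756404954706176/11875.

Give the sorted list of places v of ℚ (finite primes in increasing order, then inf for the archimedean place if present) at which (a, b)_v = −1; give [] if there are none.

[3, 17, 43, inf]

(a, b) ≡ (-3326781, -11819539) mod (ℚ^×)²; places V = {2, 3, 5, 7, 17, 19, 23, 37, 41, 43, ∞}.
(a,b)_37: α=1, u≡26; β=1, v≡9 (mod 37); (26|37)=+1, (9|37)=+1; sign (−1)^0·+1^1·+1^1 = +1.
(a,b)_41: α=1, u≡21; β=2, v≡33 (mod 41); (21|41)=+1, (33|41)=+1; sign (−1)^0·+1^2·+1^1 = +1.
(a,b)_19: α=-2, u≡6; β=-1, v≡11 (mod 19); (6|19)=+1, (11|19)=+1; sign (−1)^0·+1^-1·+1^-2 = +1.
(a,b)_23: α=0, u≡3; β=1, v≡15 (mod 23); (3|23)=+1, (15|23)=-1; sign (−1)^0·+1^1·-1^0 = +1.
(a,b)_2: α=8, β=8; u≡3, v≡5 (mod 8); ε(u)ε(v)=1·0, αω(v)=8·1, βω(u)=8·1; sum ≡ 0  ⇒  +1.
(a,b)_43: α=1, u≡32; β=1, v≡33 (mod 43); (32|43)=-1, (33|43)=-1; sign (−1)^1·-1^1·-1^1 = -1.
(a,b)_7: α=-2, u≡4; β=0, v≡3 (mod 7); (4|7)=+1, (3|7)=-1; sign (−1)^0·+1^0·-1^-2 = +1.
(a,b)_3: α=5, u≡2; β=8, v≡2 (mod 3); (2|3)=-1, (2|3)=-1; sign (−1)^0·-1^8·-1^5 = -1.
(a,b)_∞: sgn(-3326781)=−, sgn(-11819539)=−, so -1.
(a,b)_17: α=1, u≡6; β=1, v≡15 (mod 17); (6|17)=-1, (15|17)=+1; sign (−1)^0·-1^1·+1^1 = -1.
(a,b)_5: α=-2, u≡1; β=-4, v≡1 (mod 5); (1|5)=+1, (1|5)=+1; sign (−1)^0·+1^-4·+1^-2 = +1.
Ram(-3326781, -11819539) = {3, 17, 43, ∞}; no ℚ_3-point on the conic.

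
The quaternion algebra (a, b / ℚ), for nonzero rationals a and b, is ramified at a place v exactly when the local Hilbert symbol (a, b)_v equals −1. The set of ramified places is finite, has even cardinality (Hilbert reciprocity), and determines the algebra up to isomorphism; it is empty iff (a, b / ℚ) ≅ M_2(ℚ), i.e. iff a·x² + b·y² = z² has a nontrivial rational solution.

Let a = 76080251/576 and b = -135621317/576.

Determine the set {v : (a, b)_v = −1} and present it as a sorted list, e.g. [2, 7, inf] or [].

(a, b) ≡ (851, -1517) mod (ℚ^×)²; places V = {2, 3, 13, 23, 37, 41, ∞}.
(a,b)_∞: sgn(851)=+, sgn(-1517)=−, so +1.
(a,b)_3: α=-2, u≡2; β=-2, v≡1 (mod 3); (2|3)=-1, (1|3)=+1; sign (−1)^0·-1^-2·+1^-2 = +1.
(a,b)_23: α=3, u≡20; β=2, v≡8 (mod 23); (20|23)=-1, (8|23)=+1; sign (−1)^0·-1^2·+1^3 = +1.
(a,b)_13: α=2, u≡7; β=2, v≡9 (mod 13); (7|13)=-1, (9|13)=+1; sign (−1)^0·-1^2·+1^2 = +1.
(a,b)_37: α=1, u≡31; β=1, v≡30 (mod 37); (31|37)=-1, (30|37)=+1; sign (−1)^0·-1^1·+1^1 = -1.
(a,b)_41: α=0, u≡18; β=1, v≡1 (mod 41); (18|41)=+1, (1|41)=+1; sign (−1)^0·+1^1·+1^0 = +1.
(a,b)_2: α=-6, β=-6; u≡3, v≡3 (mod 8); ε(u)ε(v)=1·1, αω(v)=-6·1, βω(u)=-6·1; sum ≡ 1  ⇒  -1.
Ram(851, -1517) = {2, 37}; no ℚ_2-point on the conic.

[2, 37]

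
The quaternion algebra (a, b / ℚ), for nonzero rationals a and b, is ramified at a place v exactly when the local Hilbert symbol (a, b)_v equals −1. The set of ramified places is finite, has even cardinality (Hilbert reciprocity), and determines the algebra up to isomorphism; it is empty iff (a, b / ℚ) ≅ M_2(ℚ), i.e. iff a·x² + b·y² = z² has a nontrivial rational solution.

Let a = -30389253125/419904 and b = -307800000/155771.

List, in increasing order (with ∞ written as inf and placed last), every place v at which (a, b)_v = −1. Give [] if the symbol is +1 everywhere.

Mod squares: a ≡ -168245, b ≡ -1045. Check v ∈ {∞, 2, 3, 5, 7, 11, 17, 19, 23}.
v=17: a=17^2·(≡13), b=17^-2·(≡8) mod 17; (13|17)=+1, (8|17)=+1; (−1)^{2·-2·8}·(+1)^-2·(+1)^2 = +1.
v=7: a=7^1·(≡6), b=7^-2·(≡3) mod 7; (6|7)=-1, (3|7)=-1; (−1)^{1·-2·3}·(-1)^-2·(-1)^1 = -1.
v=5: a=5^5·(≡1), b=5^5·(≡4) mod 5; (1|5)=+1, (4|5)=+1; (−1)^{5·5·2}·(+1)^5·(+1)^5 = +1.
v=23: a=23^1·(≡14), b=23^0·(≡2) mod 23; (14|23)=-1, (2|23)=+1; (−1)^{1·0·11}·(-1)^0·(+1)^1 = +1.
v=19: a=19^1·(≡2), b=19^1·(≡3) mod 19; (2|19)=-1, (3|19)=-1; (−1)^{1·1·9}·(-1)^1·(-1)^1 = -1.
v=2: v_2(a)=-6, v_2(b)=6; units ≡ 3, 3 (mod 8); ε·ε+αω+βω = 1·1+-6·1+6·1 ≡ 1  ⇒  (a,b)_2 = -1.
v=∞: -168245 < 0 and -1045 < 0  ⇒  (a,b)_∞ = -1.
v=11: a=11^1·(≡8), b=11^-1·(≡5) mod 11; (8|11)=-1, (5|11)=+1; (−1)^{1·-1·5}·(-1)^-1·(+1)^1 = +1.
v=3: a=3^-8·(≡1), b=3^4·(≡2) mod 3; (1|3)=+1, (2|3)=-1; (−1)^{-8·4·1}·(+1)^4·(-1)^-8 = +1.
(-168245, -1045 / ℚ) ramifies at {2, 7, 19, ∞}: a division algebra.

[2, 7, 19, inf]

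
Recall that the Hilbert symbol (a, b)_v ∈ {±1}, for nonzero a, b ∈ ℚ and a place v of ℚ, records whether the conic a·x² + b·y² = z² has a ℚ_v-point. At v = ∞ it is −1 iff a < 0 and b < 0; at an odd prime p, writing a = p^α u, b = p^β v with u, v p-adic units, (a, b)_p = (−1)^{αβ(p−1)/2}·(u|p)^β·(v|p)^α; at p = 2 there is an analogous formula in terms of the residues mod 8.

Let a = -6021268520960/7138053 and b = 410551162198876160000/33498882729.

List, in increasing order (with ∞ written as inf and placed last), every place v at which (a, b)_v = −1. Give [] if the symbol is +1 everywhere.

Mod squares: a ≡ -16445, b ≡ 11. Check v ∈ {∞, 2, 3, 5, 7, 11, 13, 19, 23}.
v=19: a=19^-2·(≡7), b=19^-4·(≡9) mod 19; (7|19)=+1, (9|19)=+1; (−1)^{-2·-4·9}·(+1)^-4·(+1)^-2 = +1.
v=23: a=23^1·(≡15), b=23^2·(≡10) mod 23; (15|23)=-1, (10|23)=-1; (−1)^{1·2·11}·(-1)^2·(-1)^1 = -1.
v=∞: -16445 < 0 and 11 > 0  ⇒  (a,b)_∞ = +1.
v=2: v_2(a)=14, v_2(b)=16; units ≡ 3, 3 (mod 8); ε·ε+αω+βω = 1·1+14·1+16·1 ≡ 1  ⇒  (a,b)_2 = -1.
v=5: a=5^1·(≡1), b=5^4·(≡4) mod 5; (1|5)=+1, (4|5)=+1; (−1)^{1·4·2}·(+1)^4·(+1)^1 = +1.
v=13: a=13^-3·(≡4), b=13^-4·(≡2) mod 13; (4|13)=+1, (2|13)=-1; (−1)^{-3·-4·6}·(+1)^-4·(-1)^-3 = -1.
v=11: a=11^3·(≡9), b=11^5·(≡4) mod 11; (9|11)=+1, (4|11)=+1; (−1)^{3·5·5}·(+1)^5·(+1)^3 = -1.
v=7: a=7^4·(≡5), b=7^6·(≡1) mod 7; (5|7)=-1, (1|7)=+1; (−1)^{4·6·3}·(-1)^6·(+1)^4 = +1.
v=3: a=3^-2·(≡1), b=3^-2·(≡2) mod 3; (1|3)=+1, (2|3)=-1; (−1)^{-2·-2·1}·(+1)^-2·(-1)^-2 = +1.
Ram(-16445, 11) = {2, 11, 13, 23}; no ℚ_2-point on the conic.

[2, 11, 13, 23]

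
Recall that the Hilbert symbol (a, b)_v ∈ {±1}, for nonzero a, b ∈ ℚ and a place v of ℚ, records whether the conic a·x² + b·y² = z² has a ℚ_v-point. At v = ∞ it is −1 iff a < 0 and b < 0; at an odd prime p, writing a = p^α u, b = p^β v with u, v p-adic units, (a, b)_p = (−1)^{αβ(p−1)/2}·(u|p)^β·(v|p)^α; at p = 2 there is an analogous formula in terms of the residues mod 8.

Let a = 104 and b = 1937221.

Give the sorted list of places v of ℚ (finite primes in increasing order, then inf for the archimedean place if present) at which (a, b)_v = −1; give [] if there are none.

[2, 31]

(a, b) ≡ (26, 1937221) mod (ℚ^×)²; places V = {2, 11, 13, 19, 23, 31, ∞}.
(a,b)_23: α=0, u≡12; β=1, v≡1 (mod 23); (12|23)=+1, (1|23)=+1; sign (−1)^0·+1^1·+1^0 = +1.
(a,b)_∞: sgn(26)=+, sgn(1937221)=+, so +1.
(a,b)_31: α=0, u≡11; β=1, v≡26 (mod 31); (11|31)=-1, (26|31)=-1; sign (−1)^0·-1^1·-1^0 = -1.
(a,b)_13: α=1, u≡8; β=1, v≡11 (mod 13); (8|13)=-1, (11|13)=-1; sign (−1)^0·-1^1·-1^1 = +1.
(a,b)_19: α=0, u≡9; β=1, v≡5 (mod 19); (9|19)=+1, (5|19)=+1; sign (−1)^0·+1^1·+1^0 = +1.
(a,b)_11: α=0, u≡5; β=1, v≡1 (mod 11); (5|11)=+1, (1|11)=+1; sign (−1)^0·+1^1·+1^0 = +1.
(a,b)_2: α=3, β=0; u≡5, v≡5 (mod 8); ε(u)ε(v)=0·0, αω(v)=3·1, βω(u)=0·1; sum ≡ 1  ⇒  -1.
Ram(26, 1937221) = {2, 31}; no ℚ_2-point on the conic.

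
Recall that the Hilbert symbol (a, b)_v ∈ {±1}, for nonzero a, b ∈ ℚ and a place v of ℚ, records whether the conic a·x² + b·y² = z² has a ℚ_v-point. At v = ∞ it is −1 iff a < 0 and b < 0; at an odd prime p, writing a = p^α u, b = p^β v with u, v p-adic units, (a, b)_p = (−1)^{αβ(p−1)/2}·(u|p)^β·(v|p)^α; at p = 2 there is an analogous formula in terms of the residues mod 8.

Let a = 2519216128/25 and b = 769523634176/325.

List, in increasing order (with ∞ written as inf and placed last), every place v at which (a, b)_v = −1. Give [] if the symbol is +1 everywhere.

[13, 17]

Mod squares: a ≡ 5083, b ≡ 55913. Check v ∈ {∞, 2, 5, 11, 13, 17, 19, 23}.
v=∞: 5083 > 0 and 55913 > 0  ⇒  (a,b)_∞ = +1.
v=5: a=5^-2·(≡3), b=5^-2·(≡2) mod 5; (3|5)=-1, (2|5)=-1; (−1)^{-2·-2·2}·(-1)^-2·(-1)^-2 = +1.
v=17: a=17^1·(≡6), b=17^1·(≡8) mod 17; (6|17)=-1, (8|17)=+1; (−1)^{1·1·8}·(-1)^1·(+1)^1 = -1.
v=2: v_2(a)=12, v_2(b)=12; units ≡ 3, 1 (mod 8); ε·ε+αω+βω = 1·0+12·0+12·1 ≡ 0  ⇒  (a,b)_2 = +1.
v=13: a=13^1·(≡9), b=13^-1·(≡2) mod 13; (9|13)=+1, (2|13)=-1; (−1)^{1·-1·6}·(+1)^-1·(-1)^1 = -1.
v=11: a=11^2·(≡5), b=11^3·(≡3) mod 11; (5|11)=+1, (3|11)=+1; (−1)^{2·3·5}·(+1)^3·(+1)^2 = +1.
v=23: a=23^1·(≡15), b=23^1·(≡8) mod 23; (15|23)=-1, (8|23)=+1; (−1)^{1·1·11}·(-1)^1·(+1)^1 = +1.
v=19: a=19^0·(≡8), b=19^2·(≡13) mod 19; (8|19)=-1, (13|19)=-1; (−1)^{0·2·9}·(-1)^2·(-1)^0 = +1.
(5083, 55913 / ℚ) ramifies at {13, 17}: a division algebra.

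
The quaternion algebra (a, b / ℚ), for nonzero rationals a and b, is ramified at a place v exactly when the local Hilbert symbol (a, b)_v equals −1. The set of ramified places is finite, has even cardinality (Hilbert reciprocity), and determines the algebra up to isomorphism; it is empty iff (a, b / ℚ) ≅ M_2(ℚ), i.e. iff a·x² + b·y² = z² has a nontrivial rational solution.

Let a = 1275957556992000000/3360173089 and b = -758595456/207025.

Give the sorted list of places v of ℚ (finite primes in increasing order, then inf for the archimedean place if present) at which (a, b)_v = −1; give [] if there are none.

Mod squares: a ≡ 87, b ≡ -174. Check v ∈ {∞, 2, 3, 5, 7, 13, 29}.
v=5: a=5^6·(≡2), b=5^-2·(≡4) mod 5; (2|5)=-1, (4|5)=+1; (−1)^{6·-2·2}·(-1)^-2·(+1)^6 = +1.
v=2: v_2(a)=14, v_2(b)=7; units ≡ 7, 1 (mod 8); ε·ε+αω+βω = 1·0+14·0+7·0 ≡ 0  ⇒  (a,b)_2 = +1.
v=∞: 87 > 0 and -174 < 0  ⇒  (a,b)_∞ = +1.
v=13: a=13^-4·(≡12), b=13^-2·(≡6) mod 13; (12|13)=+1, (6|13)=-1; (−1)^{-4·-2·6}·(+1)^-2·(-1)^-4 = +1.
v=3: a=3^5·(≡2), b=3^5·(≡2) mod 3; (2|3)=-1, (2|3)=-1; (−1)^{5·5·1}·(-1)^5·(-1)^5 = -1.
v=29: a=29^5·(≡15), b=29^3·(≡22) mod 29; (15|29)=-1, (22|29)=+1; (−1)^{5·3·14}·(-1)^3·(+1)^5 = -1.
v=7: a=7^-6·(≡6), b=7^-2·(≡1) mod 7; (6|7)=-1, (1|7)=+1; (−1)^{-6·-2·3}·(-1)^-2·(+1)^-6 = +1.
Ram(87, -174) = {3, 29}; no ℚ_3-point on the conic.

[3, 29]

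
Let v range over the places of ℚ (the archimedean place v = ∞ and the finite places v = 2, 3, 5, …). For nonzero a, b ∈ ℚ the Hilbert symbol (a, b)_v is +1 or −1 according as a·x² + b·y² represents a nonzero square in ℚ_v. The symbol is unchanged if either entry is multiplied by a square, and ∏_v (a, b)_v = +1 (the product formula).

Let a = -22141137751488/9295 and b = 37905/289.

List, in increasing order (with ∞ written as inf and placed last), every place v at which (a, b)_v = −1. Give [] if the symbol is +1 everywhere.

[5, 7, 11, 19, 29, 31]

Mod squares: a ≡ -6576185, b ≡ 105. Check v ∈ {∞, 2, 3, 5, 7, 11, 13, 17, 19, 29, 31}.
v=17: a=17^0·(≡11), b=17^-2·(≡12) mod 17; (11|17)=-1, (12|17)=-1; (−1)^{0·-2·8}·(-1)^-2·(-1)^0 = +1.
v=7: a=7^3·(≡4), b=7^1·(≡2) mod 7; (4|7)=+1, (2|7)=+1; (−1)^{3·1·3}·(+1)^1·(+1)^3 = -1.
v=19: a=19^1·(≡3), b=19^2·(≡12) mod 19; (3|19)=-1, (12|19)=-1; (−1)^{1·2·9}·(-1)^2·(-1)^1 = -1.
v=2: v_2(a)=6, v_2(b)=0; units ≡ 7, 1 (mod 8); ε·ε+αω+βω = 1·0+6·0+0·0 ≡ 0  ⇒  (a,b)_2 = +1.
v=13: a=13^-2·(≡8), b=13^0·(≡12) mod 13; (8|13)=-1, (12|13)=+1; (−1)^{-2·0·6}·(-1)^0·(+1)^-2 = +1.
v=11: a=11^-1·(≡4), b=11^0·(≡7) mod 11; (4|11)=+1, (7|11)=-1; (−1)^{-1·0·5}·(+1)^0·(-1)^-1 = -1.
v=3: a=3^10·(≡1), b=3^1·(≡2) mod 3; (1|3)=+1, (2|3)=-1; (−1)^{10·1·1}·(+1)^1·(-1)^10 = +1.
v=5: a=5^-1·(≡3), b=5^1·(≡4) mod 5; (3|5)=-1, (4|5)=+1; (−1)^{-1·1·2}·(-1)^1·(+1)^-1 = -1.
v=29: a=29^1·(≡3), b=29^0·(≡27) mod 29; (3|29)=-1, (27|29)=-1; (−1)^{1·0·14}·(-1)^0·(-1)^1 = -1.
v=∞: -6576185 < 0 and 105 > 0  ⇒  (a,b)_∞ = +1.
v=31: a=31^1·(≡15), b=31^0·(≡24) mod 31; (15|31)=-1, (24|31)=-1; (−1)^{1·0·15}·(-1)^0·(-1)^1 = -1.
(-6576185, 105 / ℚ) ramifies at {5, 7, 11, 19, 29, 31}: a division algebra.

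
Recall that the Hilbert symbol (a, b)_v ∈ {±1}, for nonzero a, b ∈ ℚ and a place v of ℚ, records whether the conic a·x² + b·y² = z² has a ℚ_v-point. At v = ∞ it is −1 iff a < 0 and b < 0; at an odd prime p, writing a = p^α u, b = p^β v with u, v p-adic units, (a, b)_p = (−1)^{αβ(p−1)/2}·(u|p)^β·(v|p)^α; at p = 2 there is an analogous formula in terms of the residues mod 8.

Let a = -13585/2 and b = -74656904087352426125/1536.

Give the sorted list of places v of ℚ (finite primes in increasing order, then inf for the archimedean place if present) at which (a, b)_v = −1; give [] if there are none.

[11, 19, 29, inf]

Mod squares: a ≡ -27170, b ≡ -192270. Check v ∈ {∞, 2, 3, 5, 11, 13, 17, 19, 29}.
v=5: a=5^1·(≡4), b=5^3·(≡1) mod 5; (4|5)=+1, (1|5)=+1; (−1)^{1·3·2}·(+1)^3·(+1)^1 = +1.
v=17: a=17^0·(≡16), b=17^3·(≡5) mod 17; (16|17)=+1, (5|17)=-1; (−1)^{0·3·8}·(+1)^3·(-1)^0 = +1.
v=11: a=11^1·(≡4), b=11^4·(≡6) mod 11; (4|11)=+1, (6|11)=-1; (−1)^{1·4·5}·(+1)^4·(-1)^1 = -1.
v=19: a=19^1·(≡13), b=19^4·(≡2) mod 19; (13|19)=-1, (2|19)=-1; (−1)^{1·4·9}·(-1)^4·(-1)^1 = -1.
v=∞: -27170 < 0 and -192270 < 0  ⇒  (a,b)_∞ = -1.
v=3: a=3^0·(≡1), b=3^-1·(≡2) mod 3; (1|3)=+1, (2|3)=-1; (−1)^{0·-1·1}·(+1)^-1·(-1)^0 = +1.
v=29: a=29^0·(≡8), b=29^1·(≡18) mod 29; (8|29)=-1, (18|29)=-1; (−1)^{0·1·14}·(-1)^1·(-1)^0 = -1.
v=2: v_2(a)=-1, v_2(b)=-9; units ≡ 7, 1 (mod 8); ε·ε+αω+βω = 1·0+-1·0+-9·0 ≡ 0  ⇒  (a,b)_2 = +1.
v=13: a=13^1·(≡4), b=13^3·(≡12) mod 13; (4|13)=+1, (12|13)=+1; (−1)^{1·3·6}·(+1)^3·(+1)^1 = +1.
(-27170, -192270 / ℚ) ramifies at {11, 19, 29, ∞}: a division algebra.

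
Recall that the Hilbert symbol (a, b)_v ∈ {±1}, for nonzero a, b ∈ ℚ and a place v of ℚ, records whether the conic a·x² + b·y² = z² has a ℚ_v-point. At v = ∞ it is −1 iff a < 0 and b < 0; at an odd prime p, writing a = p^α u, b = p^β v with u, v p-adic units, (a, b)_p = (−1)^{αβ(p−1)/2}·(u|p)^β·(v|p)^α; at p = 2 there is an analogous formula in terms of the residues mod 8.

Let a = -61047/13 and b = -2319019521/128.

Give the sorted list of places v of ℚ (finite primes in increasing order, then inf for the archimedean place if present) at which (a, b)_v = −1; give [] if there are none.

(a, b) ≡ (-88179, -1938) mod (ℚ^×)²; places V = {2, 3, 7, 13, 17, 19, ∞}.
(a,b)_13: α=-1, u≡1; β=2, v≡1 (mod 13); (1|13)=+1, (1|13)=+1; sign (−1)^0·+1^2·+1^-1 = +1.
(a,b)_17: α=1, u≡1; β=3, v≡10 (mod 17); (1|17)=+1, (10|17)=-1; sign (−1)^0·+1^3·-1^1 = -1.
(a,b)_3: α=3, u≡1; β=1, v≡2 (mod 3); (1|3)=+1, (2|3)=-1; sign (−1)^1·+1^1·-1^3 = +1.
(a,b)_19: α=1, u≡13; β=1, v≡3 (mod 19); (13|19)=-1, (3|19)=-1; sign (−1)^1·-1^1·-1^1 = -1.
(a,b)_7: α=1, u≡6; β=2, v≡4 (mod 7); (6|7)=-1, (4|7)=+1; sign (−1)^0·-1^2·+1^1 = +1.
(a,b)_∞: sgn(-88179)=−, sgn(-1938)=−, so -1.
(a,b)_2: α=0, β=-7; u≡5, v≡7 (mod 8); ε(u)ε(v)=0·1, αω(v)=0·0, βω(u)=-7·1; sum ≡ 1  ⇒  -1.
(-88179, -1938 / ℚ) ramifies at {2, 17, 19, ∞}: a division algebra.

[2, 17, 19, inf]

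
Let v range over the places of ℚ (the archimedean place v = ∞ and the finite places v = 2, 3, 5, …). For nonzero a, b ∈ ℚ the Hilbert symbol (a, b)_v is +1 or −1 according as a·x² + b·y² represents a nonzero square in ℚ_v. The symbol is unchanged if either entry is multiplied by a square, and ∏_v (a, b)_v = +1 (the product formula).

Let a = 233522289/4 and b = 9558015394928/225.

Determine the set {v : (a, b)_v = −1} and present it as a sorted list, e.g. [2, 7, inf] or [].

[]

(a, b) ≡ (1001, 23) mod (ℚ^×)²; places V = {2, 3, 5, 7, 11, 13, 23, ∞}.
(a,b)_2: α=-2, β=4; u≡1, v≡7 (mod 8); ε(u)ε(v)=0·1, αω(v)=-2·0, βω(u)=4·0; sum ≡ 0  ⇒  +1.
(a,b)_5: α=0, u≡1; β=-2, v≡2 (mod 5); (1|5)=+1, (2|5)=-1; sign (−1)^0·+1^-2·-1^0 = +1.
(a,b)_11: α=1, u≡9; β=2, v≡1 (mod 11); (9|11)=+1, (1|11)=+1; sign (−1)^0·+1^2·+1^1 = +1.
(a,b)_∞: sgn(1001)=+, sgn(23)=+, so +1.
(a,b)_3: α=2, u≡2; β=-2, v≡2 (mod 3); (2|3)=-1, (2|3)=-1; sign (−1)^0·-1^-2·-1^2 = +1.
(a,b)_7: α=3, u≡6; β=4, v≡4 (mod 7); (6|7)=-1, (4|7)=+1; sign (−1)^0·-1^4·+1^3 = +1.
(a,b)_13: α=1, u≡12; β=2, v≡12 (mod 13); (12|13)=+1, (12|13)=+1; sign (−1)^0·+1^2·+1^1 = +1.
(a,b)_23: α=2, u≡12; β=3, v≡16 (mod 23); (12|23)=+1, (16|23)=+1; sign (−1)^0·+1^3·+1^2 = +1.
Every local symbol is +1, so the conic 1001·x² + 23·y² = z² has ℚ_v-points for all v and hence a ℚ-point; (a, b / ℚ) ≅ M_2(ℚ).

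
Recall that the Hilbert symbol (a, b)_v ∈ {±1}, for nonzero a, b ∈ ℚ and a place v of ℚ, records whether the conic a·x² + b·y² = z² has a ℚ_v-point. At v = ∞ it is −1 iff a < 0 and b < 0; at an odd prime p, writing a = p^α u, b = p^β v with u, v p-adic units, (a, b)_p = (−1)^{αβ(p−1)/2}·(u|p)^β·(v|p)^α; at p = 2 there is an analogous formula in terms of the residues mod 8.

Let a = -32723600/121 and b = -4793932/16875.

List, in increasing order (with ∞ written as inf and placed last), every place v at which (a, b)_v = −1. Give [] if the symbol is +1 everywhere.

Mod squares: a ≡ -81809, b ≡ -12441. Check v ∈ {∞, 2, 3, 5, 7, 11, 13, 17, 29, 31}.
v=3: a=3^0·(≡1), b=3^-3·(≡2) mod 3; (1|3)=+1, (2|3)=-1; (−1)^{0·-3·1}·(+1)^-3·(-1)^0 = +1.
v=17: a=17^0·(≡3), b=17^2·(≡5) mod 17; (3|17)=-1, (5|17)=-1; (−1)^{0·2·8}·(-1)^2·(-1)^0 = +1.
v=11: a=11^-2·(≡3), b=11^1·(≡8) mod 11; (3|11)=+1, (8|11)=-1; (−1)^{-2·1·5}·(+1)^1·(-1)^-2 = +1.
v=5: a=5^2·(≡1), b=5^-4·(≡4) mod 5; (1|5)=+1, (4|5)=+1; (−1)^{2·-4·2}·(+1)^-4·(+1)^2 = +1.
v=7: a=7^1·(≡5), b=7^0·(≡5) mod 7; (5|7)=-1, (5|7)=-1; (−1)^{1·0·3}·(-1)^0·(-1)^1 = -1.
v=13: a=13^1·(≡4), b=13^1·(≡7) mod 13; (4|13)=+1, (7|13)=-1; (−1)^{1·1·6}·(+1)^1·(-1)^1 = -1.
v=2: v_2(a)=4, v_2(b)=2; units ≡ 7, 7 (mod 8); ε·ε+αω+βω = 1·1+4·0+2·0 ≡ 1  ⇒  (a,b)_2 = -1.
v=29: a=29^1·(≡27), b=29^1·(≡22) mod 29; (27|29)=-1, (22|29)=+1; (−1)^{1·1·14}·(-1)^1·(+1)^1 = -1.
v=31: a=31^1·(≡27), b=31^0·(≡17) mod 31; (27|31)=-1, (17|31)=-1; (−1)^{1·0·15}·(-1)^0·(-1)^1 = -1.
v=∞: -81809 < 0 and -12441 < 0  ⇒  (a,b)_∞ = -1.
|Ram(-81809, -12441)| = 6, even; anisotropic at {2, 7, 13, 29, 31, ∞}.

[2, 7, 13, 29, 31, inf]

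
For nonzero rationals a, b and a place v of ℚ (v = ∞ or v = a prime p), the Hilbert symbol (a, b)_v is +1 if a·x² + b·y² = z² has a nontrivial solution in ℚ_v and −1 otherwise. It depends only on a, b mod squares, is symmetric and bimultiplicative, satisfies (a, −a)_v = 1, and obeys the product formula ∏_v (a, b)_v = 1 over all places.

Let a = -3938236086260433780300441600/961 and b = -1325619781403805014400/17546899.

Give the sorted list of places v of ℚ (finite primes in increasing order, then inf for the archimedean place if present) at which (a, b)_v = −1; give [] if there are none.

[19, inf]

(a, b) ≡ (-52026, -25346) mod (ℚ^×)²; places V = {2, 3, 5, 7, 13, 19, 23, 29, 31, ∞}.
(a,b)_∞: sgn(-52026)=−, sgn(-25346)=−, so -1.
(a,b)_3: α=13, u≡1; β=10, v≡1 (mod 3); (1|3)=+1, (1|3)=+1; sign (−1)^0·+1^10·+1^13 = +1.
(a,b)_5: α=2, u≡1; β=2, v≡1 (mod 5); (1|5)=+1, (1|5)=+1; sign (−1)^0·+1^2·+1^2 = +1.
(a,b)_2: α=11, β=7; u≡3, v≡7 (mod 8); ε(u)ε(v)=1·1, αω(v)=11·0, βω(u)=7·1; sum ≡ 0  ⇒  +1.
(a,b)_13: α=3, u≡5; β=2, v≡10 (mod 13); (5|13)=-1, (10|13)=+1; sign (−1)^0·-1^2·+1^3 = +1.
(a,b)_29: α=1, u≡5; β=1, v≡13 (mod 29); (5|29)=+1, (13|29)=+1; sign (−1)^0·+1^1·+1^1 = +1.
(a,b)_31: α=-2, u≡22; β=-4, v≡21 (mod 31); (22|31)=-1, (21|31)=-1; sign (−1)^0·-1^-4·-1^-2 = +1.
(a,b)_23: α=5, u≡11; β=3, v≡1 (mod 23); (11|23)=-1, (1|23)=+1; sign (−1)^1·-1^3·+1^5 = +1.
(a,b)_7: α=6, u≡5; β=6, v≡4 (mod 7); (5|7)=-1, (4|7)=+1; sign (−1)^0·-1^6·+1^6 = +1.
(a,b)_19: α=0, u≡10; β=-1, v≡14 (mod 19); (10|19)=-1, (14|19)=-1; sign (−1)^0·-1^-1·-1^0 = -1.
Ram(-52026, -25346) = {19, ∞}; no ℚ_19-point on the conic.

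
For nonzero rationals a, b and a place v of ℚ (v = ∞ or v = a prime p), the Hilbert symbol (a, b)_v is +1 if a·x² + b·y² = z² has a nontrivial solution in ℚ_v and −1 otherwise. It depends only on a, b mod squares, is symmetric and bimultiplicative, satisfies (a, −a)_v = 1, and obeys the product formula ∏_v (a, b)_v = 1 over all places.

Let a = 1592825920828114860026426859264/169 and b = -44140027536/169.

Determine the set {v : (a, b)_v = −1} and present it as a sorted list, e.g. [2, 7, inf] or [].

Mod squares: a ≡ 81719, b ≡ -2533289. Check v ∈ {∞, 2, 3, 7, 11, 13, 17, 19, 23, 31}.
v=∞: 81719 > 0 and -2533289 < 0  ⇒  (a,b)_∞ = +1.
v=2: v_2(a)=8, v_2(b)=4; units ≡ 7, 7 (mod 8); ε·ε+αω+βω = 1·1+8·0+4·0 ≡ 1  ⇒  (a,b)_2 = -1.
v=23: a=23^3·(≡19), b=23^1·(≡18) mod 23; (19|23)=-1, (18|23)=+1; (−1)^{3·1·11}·(-1)^1·(+1)^3 = +1.
v=7: a=7^2·(≡1), b=7^0·(≡4) mod 7; (1|7)=+1, (4|7)=+1; (−1)^{2·0·3}·(+1)^0·(+1)^2 = +1.
v=11: a=11^5·(≡9), b=11^3·(≡2) mod 11; (9|11)=+1, (2|11)=-1; (−1)^{5·3·5}·(+1)^3·(-1)^5 = +1.
v=3: a=3^2·(≡2), b=3^2·(≡1) mod 3; (2|3)=-1, (1|3)=+1; (−1)^{2·2·1}·(-1)^2·(+1)^2 = +1.
v=17: a=17^7·(≡9), b=17^1·(≡5) mod 17; (9|17)=+1, (5|17)=-1; (−1)^{7·1·8}·(+1)^1·(-1)^7 = -1.
v=19: a=19^1·(≡5), b=19^1·(≡4) mod 19; (5|19)=+1, (4|19)=+1; (−1)^{1·1·9}·(+1)^1·(+1)^1 = -1.
v=13: a=13^-2·(≡4), b=13^-2·(≡6) mod 13; (4|13)=+1, (6|13)=-1; (−1)^{-2·-2·6}·(+1)^-2·(-1)^-2 = +1.
v=31: a=31^4·(≡23), b=31^1·(≡4) mod 31; (23|31)=-1, (4|31)=+1; (−1)^{4·1·15}·(-1)^1·(+1)^4 = -1.
(81719, -2533289 / ℚ) ramifies at {2, 17, 19, 31}: a division algebra.

[2, 17, 19, 31]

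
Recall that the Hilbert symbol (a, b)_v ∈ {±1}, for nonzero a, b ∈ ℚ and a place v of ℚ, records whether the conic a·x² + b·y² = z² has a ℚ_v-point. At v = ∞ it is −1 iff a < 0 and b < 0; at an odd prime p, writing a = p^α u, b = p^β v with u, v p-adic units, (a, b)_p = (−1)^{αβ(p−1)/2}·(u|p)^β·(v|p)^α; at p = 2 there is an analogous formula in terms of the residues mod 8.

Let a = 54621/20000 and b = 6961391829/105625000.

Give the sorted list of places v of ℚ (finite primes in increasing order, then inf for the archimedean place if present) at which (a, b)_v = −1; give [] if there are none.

(a, b) ≡ (42, 210) mod (ℚ^×)²; places V = {2, 3, 5, 7, 13, 17, ∞}.
(a,b)_2: α=-5, β=-3; u≡5, v≡1 (mod 8); ε(u)ε(v)=0·0, αω(v)=-5·0, βω(u)=-3·1; sum ≡ 1  ⇒  -1.
(a,b)_7: α=1, u≡5; β=3, v≡4 (mod 7); (5|7)=-1, (4|7)=+1; sign (−1)^1·-1^3·+1^1 = +1.
(a,b)_5: α=-4, u≡3; β=-7, v≡2 (mod 5); (3|5)=-1, (2|5)=-1; sign (−1)^0·-1^-7·-1^-4 = -1.
(a,b)_3: α=3, u≡2; β=5, v≡1 (mod 3); (2|3)=-1, (1|3)=+1; sign (−1)^1·-1^5·+1^3 = +1.
(a,b)_∞: sgn(42)=+, sgn(210)=+, so +1.
(a,b)_17: α=2, u≡13; β=4, v≡3 (mod 17); (13|17)=+1, (3|17)=-1; sign (−1)^0·+1^4·-1^2 = +1.
(a,b)_13: α=0, u≡10; β=-2, v≡11 (mod 13); (10|13)=+1, (11|13)=-1; sign (−1)^0·+1^-2·-1^0 = +1.
|Ram(42, 210)| = 2, even; anisotropic at {2, 5}.

[2, 5]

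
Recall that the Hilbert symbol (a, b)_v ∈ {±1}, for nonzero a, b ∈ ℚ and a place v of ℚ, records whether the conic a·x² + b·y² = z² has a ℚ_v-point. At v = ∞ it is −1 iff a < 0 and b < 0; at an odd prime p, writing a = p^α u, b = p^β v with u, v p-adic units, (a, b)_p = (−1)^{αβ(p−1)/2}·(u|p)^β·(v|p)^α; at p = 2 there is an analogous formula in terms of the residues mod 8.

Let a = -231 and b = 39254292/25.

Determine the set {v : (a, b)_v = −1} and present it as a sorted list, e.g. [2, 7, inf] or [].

Mod squares: a ≡ -231, b ≡ 77. Check v ∈ {∞, 2, 3, 5, 7, 11, 17}.
v=7: a=7^1·(≡2), b=7^3·(≡2) mod 7; (2|7)=+1, (2|7)=+1; (−1)^{1·3·3}·(+1)^3·(+1)^1 = -1.
v=3: a=3^1·(≡1), b=3^2·(≡2) mod 3; (1|3)=+1, (2|3)=-1; (−1)^{1·2·1}·(+1)^2·(-1)^1 = -1.
v=2: v_2(a)=0, v_2(b)=2; units ≡ 1, 5 (mod 8); ε·ε+αω+βω = 0·0+0·1+2·0 ≡ 0  ⇒  (a,b)_2 = +1.
v=17: a=17^0·(≡7), b=17^2·(≡4) mod 17; (7|17)=-1, (4|17)=+1; (−1)^{0·2·8}·(-1)^2·(+1)^0 = +1.
v=11: a=11^1·(≡1), b=11^1·(≡6) mod 11; (1|11)=+1, (6|11)=-1; (−1)^{1·1·5}·(+1)^1·(-1)^1 = +1.
v=5: a=5^0·(≡4), b=5^-2·(≡2) mod 5; (4|5)=+1, (2|5)=-1; (−1)^{0·-2·2}·(+1)^-2·(-1)^0 = +1.
v=∞: -231 < 0 and 77 > 0  ⇒  (a,b)_∞ = +1.
(-231, 77 / ℚ) ramifies at {3, 7}: a division algebra.

[3, 7]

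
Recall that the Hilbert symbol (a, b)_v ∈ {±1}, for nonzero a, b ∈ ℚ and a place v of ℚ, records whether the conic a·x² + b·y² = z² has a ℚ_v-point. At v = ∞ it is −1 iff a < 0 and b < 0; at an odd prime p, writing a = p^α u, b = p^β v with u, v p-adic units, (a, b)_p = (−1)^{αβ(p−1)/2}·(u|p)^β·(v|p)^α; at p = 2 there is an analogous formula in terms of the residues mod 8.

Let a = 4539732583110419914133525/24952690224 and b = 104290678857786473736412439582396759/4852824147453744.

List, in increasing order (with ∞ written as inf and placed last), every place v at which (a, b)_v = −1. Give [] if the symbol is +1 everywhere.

[23, 41]

Mod squares: a ≡ 10879, b ≡ 11130229. Check v ∈ {∞, 2, 3, 5, 7, 11, 13, 19, 23, 29, 37, 41, 43}.
v=19: a=19^2·(≡5), b=19^4·(≡12) mod 19; (5|19)=+1, (12|19)=-1; (−1)^{2·4·9}·(+1)^4·(-1)^2 = +1.
v=2: v_2(a)=-4, v_2(b)=-4; units ≡ 7, 5 (mod 8); ε·ε+αω+βω = 1·0+-4·1+-4·0 ≡ 0  ⇒  (a,b)_2 = +1.
v=∞: 10879 > 0 and 11130229 > 0  ⇒  (a,b)_∞ = +1.
v=5: a=5^2·(≡4), b=5^0·(≡1) mod 5; (4|5)=+1, (1|5)=+1; (−1)^{2·0·2}·(+1)^0·(+1)^2 = +1.
v=29: a=29^4·(≡5), b=29^7·(≡12) mod 29; (5|29)=+1, (12|29)=-1; (−1)^{4·7·14}·(+1)^7·(-1)^4 = +1.
v=7: a=7^-4·(≡4), b=7^-8·(≡5) mod 7; (4|7)=+1, (5|7)=-1; (−1)^{-4·-8·3}·(+1)^-8·(-1)^-4 = +1.
v=37: a=37^2·(≡34), b=37^3·(≡1) mod 37; (34|37)=+1, (1|37)=+1; (−1)^{2·3·18}·(+1)^3·(+1)^2 = +1.
v=3: a=3^-10·(≡1), b=3^-14·(≡1) mod 3; (1|3)=+1, (1|3)=+1; (−1)^{-10·-14·1}·(+1)^-14·(+1)^-10 = +1.
v=23: a=23^1·(≡4), b=23^1·(≡8) mod 23; (4|23)=+1, (8|23)=+1; (−1)^{1·1·11}·(+1)^1·(+1)^1 = -1.
v=13: a=13^2·(≡6), b=13^2·(≡11) mod 13; (6|13)=-1, (11|13)=-1; (−1)^{2·2·6}·(-1)^2·(-1)^2 = +1.
v=41: a=41^2·(≡15), b=41^3·(≡20) mod 41; (15|41)=-1, (20|41)=+1; (−1)^{2·3·20}·(-1)^3·(+1)^2 = -1.
v=11: a=11^-1·(≡7), b=11^-1·(≡9) mod 11; (7|11)=-1, (9|11)=+1; (−1)^{-1·-1·5}·(-1)^-1·(+1)^-1 = +1.
v=43: a=43^3·(≡6), b=43^4·(≡25) mod 43; (6|43)=+1, (25|43)=+1; (−1)^{3·4·21}·(+1)^4·(+1)^3 = +1.
|Ram(10879, 11130229)| = 2, even; anisotropic at {23, 41}.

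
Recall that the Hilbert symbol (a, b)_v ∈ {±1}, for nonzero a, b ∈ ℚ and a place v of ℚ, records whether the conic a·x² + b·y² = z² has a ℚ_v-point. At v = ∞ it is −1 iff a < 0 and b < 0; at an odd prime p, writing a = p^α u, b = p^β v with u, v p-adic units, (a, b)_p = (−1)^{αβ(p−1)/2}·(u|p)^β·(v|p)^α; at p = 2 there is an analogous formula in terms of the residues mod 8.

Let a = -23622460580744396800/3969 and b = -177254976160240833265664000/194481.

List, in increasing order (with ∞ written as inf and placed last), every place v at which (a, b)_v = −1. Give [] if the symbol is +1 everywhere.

Mod squares: a ≡ -247, b ≡ -17765. Check v ∈ {∞, 2, 3, 5, 7, 11, 13, 17, 19}.
v=5: a=5^2·(≡2), b=5^3·(≡3) mod 5; (2|5)=-1, (3|5)=-1; (−1)^{2·3·2}·(-1)^3·(-1)^2 = -1.
v=∞: -247 < 0 and -17765 < 0  ⇒  (a,b)_∞ = -1.
v=11: a=11^2·(≡8), b=11^3·(≡10) mod 11; (8|11)=-1, (10|11)=-1; (−1)^{2·3·5}·(-1)^3·(-1)^2 = -1.
v=19: a=19^3·(≡11), b=19^5·(≡10) mod 19; (11|19)=+1, (10|19)=-1; (−1)^{3·5·9}·(+1)^5·(-1)^3 = +1.
v=3: a=3^-4·(≡2), b=3^-4·(≡1) mod 3; (2|3)=-1, (1|3)=+1; (−1)^{-4·-4·1}·(-1)^-4·(+1)^-4 = +1.
v=2: v_2(a)=20, v_2(b)=20; units ≡ 1, 3 (mod 8); ε·ε+αω+βω = 0·1+20·1+20·0 ≡ 0  ⇒  (a,b)_2 = +1.
v=17: a=17^4·(≡4), b=17^7·(≡8) mod 17; (4|17)=+1, (8|17)=+1; (−1)^{4·7·8}·(+1)^7·(+1)^4 = +1.
v=13: a=13^1·(≡11), b=13^0·(≡6) mod 13; (11|13)=-1, (6|13)=-1; (−1)^{1·0·6}·(-1)^0·(-1)^1 = -1.
v=7: a=7^-2·(≡3), b=7^-4·(≡2) mod 7; (3|7)=-1, (2|7)=+1; (−1)^{-2·-4·3}·(-1)^-4·(+1)^-2 = +1.
(-247, -17765 / ℚ) ramifies at {5, 11, 13, ∞}: a division algebra.

[5, 11, 13, inf]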